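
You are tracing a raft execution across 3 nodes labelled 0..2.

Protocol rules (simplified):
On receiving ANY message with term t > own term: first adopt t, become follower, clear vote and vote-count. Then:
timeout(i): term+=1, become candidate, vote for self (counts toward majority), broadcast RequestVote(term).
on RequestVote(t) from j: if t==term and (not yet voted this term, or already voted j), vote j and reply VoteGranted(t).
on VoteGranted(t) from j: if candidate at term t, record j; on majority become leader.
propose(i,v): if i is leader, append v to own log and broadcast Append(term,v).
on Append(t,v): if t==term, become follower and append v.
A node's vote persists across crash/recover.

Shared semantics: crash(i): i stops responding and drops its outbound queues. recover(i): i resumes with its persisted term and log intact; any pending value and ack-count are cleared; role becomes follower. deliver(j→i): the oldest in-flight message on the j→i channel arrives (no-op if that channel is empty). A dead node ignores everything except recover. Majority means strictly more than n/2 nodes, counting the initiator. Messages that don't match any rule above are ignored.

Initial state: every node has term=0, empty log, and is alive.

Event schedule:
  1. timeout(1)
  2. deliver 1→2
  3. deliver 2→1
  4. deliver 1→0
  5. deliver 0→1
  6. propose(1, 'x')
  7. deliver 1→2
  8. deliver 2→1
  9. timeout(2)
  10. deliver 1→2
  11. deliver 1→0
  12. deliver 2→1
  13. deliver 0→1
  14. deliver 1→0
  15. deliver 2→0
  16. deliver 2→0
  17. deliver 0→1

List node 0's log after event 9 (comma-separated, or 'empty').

step 1 timeout(1): 1={cand,t=1,log=-}
step 2 deliver 1→2: 2={foll,t=1,log=-}
step 3 deliver 2→1: 1={lead,t=1,log=-}
step 4 deliver 1→0: 0={foll,t=1,log=-}
step 5 deliver 0→1: —
step 6 propose(1,'x'): 1={lead,t=1,log=x}
step 7 deliver 1→2: 2={foll,t=1,log=x}
step 8 deliver 2→1: —
step 9 timeout(2): 2={cand,t=2,log=x}

empty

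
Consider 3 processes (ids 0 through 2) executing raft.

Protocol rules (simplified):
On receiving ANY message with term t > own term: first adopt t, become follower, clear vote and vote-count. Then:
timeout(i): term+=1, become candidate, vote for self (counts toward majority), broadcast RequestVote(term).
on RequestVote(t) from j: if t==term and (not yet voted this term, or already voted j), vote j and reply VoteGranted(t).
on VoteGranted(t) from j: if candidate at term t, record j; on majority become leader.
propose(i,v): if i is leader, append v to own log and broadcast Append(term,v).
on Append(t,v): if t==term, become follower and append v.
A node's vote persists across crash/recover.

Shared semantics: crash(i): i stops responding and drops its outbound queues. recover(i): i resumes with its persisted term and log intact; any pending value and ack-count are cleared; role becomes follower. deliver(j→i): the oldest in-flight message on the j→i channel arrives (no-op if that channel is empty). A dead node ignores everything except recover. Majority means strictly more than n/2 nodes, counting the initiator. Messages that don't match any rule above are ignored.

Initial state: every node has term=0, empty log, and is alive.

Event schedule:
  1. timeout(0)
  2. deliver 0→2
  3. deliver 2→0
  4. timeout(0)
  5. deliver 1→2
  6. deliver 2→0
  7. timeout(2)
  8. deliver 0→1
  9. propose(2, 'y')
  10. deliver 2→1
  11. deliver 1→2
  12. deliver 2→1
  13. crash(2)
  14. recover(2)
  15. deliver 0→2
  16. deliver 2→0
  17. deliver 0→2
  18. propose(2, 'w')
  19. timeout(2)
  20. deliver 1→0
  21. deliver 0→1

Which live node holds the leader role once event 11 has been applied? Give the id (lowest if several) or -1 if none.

step 1 timeout(0): 0={cand,t=1,log=-}
step 2 deliver 0→2: 2={foll,t=1,log=-}
step 3 deliver 2→0: 0={lead,t=1,log=-}
step 4 timeout(0): 0={cand,t=2,log=-}
step 5 deliver 1→2: —
step 6 deliver 2→0: —
step 7 timeout(2): 2={cand,t=2,log=-}
step 8 deliver 0→1: 1={foll,t=1,log=-}
step 9 propose(2,'y'): —
step 10 deliver 2→1: 1={foll,t=2,log=-}
step 11 deliver 1→2: 2={lead,t=2,log=-}

2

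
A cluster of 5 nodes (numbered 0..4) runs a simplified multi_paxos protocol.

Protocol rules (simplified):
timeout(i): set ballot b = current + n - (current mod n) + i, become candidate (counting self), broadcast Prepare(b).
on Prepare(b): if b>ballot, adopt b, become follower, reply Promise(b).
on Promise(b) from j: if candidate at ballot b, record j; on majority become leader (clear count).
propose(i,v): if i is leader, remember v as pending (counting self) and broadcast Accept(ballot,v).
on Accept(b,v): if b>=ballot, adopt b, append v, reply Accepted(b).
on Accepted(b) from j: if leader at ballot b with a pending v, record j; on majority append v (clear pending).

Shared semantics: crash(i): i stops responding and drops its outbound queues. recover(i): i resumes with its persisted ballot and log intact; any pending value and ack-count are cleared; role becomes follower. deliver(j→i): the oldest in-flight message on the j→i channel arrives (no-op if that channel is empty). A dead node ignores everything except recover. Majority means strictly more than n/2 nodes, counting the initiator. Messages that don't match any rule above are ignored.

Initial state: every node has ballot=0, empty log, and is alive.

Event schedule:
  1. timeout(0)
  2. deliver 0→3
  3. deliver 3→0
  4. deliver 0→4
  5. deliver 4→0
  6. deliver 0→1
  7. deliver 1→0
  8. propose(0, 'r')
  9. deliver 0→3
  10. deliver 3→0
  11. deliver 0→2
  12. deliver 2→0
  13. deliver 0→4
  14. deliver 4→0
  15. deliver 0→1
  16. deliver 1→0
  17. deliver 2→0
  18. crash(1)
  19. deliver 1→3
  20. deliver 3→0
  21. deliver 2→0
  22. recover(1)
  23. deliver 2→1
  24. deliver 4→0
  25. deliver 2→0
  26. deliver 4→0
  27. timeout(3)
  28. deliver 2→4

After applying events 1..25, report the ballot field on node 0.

e1 timeout(0): 0[cand,b=5,-]
e2 deliver 0→3: 3[foll,b=5,-]
e3 deliver 3→0: ·
e4 deliver 0→4: 4[foll,b=5,-]
e5 deliver 4→0: 0[lead,b=5,-]
e6 deliver 0→1: 1[foll,b=5,-]
e7 deliver 1→0: ·
e8 propose(0,'r'): ·
e9 deliver 0→3: 3[foll,b=5,r]
e10 deliver 3→0: ·
e11 deliver 0→2: 2[foll,b=5,-]
e12 deliver 2→0: ·
e13 deliver 0→4: 4[foll,b=5,r]
e14 deliver 4→0: 0[lead,b=5,r]
e15 deliver 0→1: 1[foll,b=5,r]
e16 deliver 1→0: ·
e17 deliver 2→0: ·
e18 crash(1): 1[✗foll,b=5,r]
e19 deliver 1→3: ·
e20 deliver 3→0: ·
e21 deliver 2→0: ·
e22 recover(1): 1[foll,b=5,r]
e23 deliver 2→1: ·
e24 deliver 4→0: ·
e25 deliver 2→0: ·

5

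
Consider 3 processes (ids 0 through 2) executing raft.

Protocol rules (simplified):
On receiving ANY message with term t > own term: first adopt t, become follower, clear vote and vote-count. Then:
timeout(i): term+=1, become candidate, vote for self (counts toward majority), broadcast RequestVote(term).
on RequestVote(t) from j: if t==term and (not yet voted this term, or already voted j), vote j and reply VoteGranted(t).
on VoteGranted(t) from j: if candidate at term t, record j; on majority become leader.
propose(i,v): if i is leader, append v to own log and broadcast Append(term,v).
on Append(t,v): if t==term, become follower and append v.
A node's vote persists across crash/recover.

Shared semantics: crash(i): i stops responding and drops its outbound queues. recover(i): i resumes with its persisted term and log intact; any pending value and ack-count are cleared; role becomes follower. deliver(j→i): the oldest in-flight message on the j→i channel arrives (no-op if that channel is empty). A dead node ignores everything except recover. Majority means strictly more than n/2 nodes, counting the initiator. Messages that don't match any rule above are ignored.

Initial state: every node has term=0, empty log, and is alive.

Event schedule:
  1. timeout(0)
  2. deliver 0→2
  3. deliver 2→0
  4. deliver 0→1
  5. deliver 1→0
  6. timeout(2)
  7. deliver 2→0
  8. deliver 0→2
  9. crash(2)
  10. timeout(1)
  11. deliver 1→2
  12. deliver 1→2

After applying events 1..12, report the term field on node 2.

2

e1 timeout(0): 0[cand,t=1,-]
e2 deliver 0→2: 2[foll,t=1,-]
e3 deliver 2→0: 0[lead,t=1,-]
e4 deliver 0→1: 1[foll,t=1,-]
e5 deliver 1→0: ·
e6 timeout(2): 2[cand,t=2,-]
e7 deliver 2→0: 0[foll,t=2,-]
e8 deliver 0→2: 2[lead,t=2,-]
e9 crash(2): 2[✗lead,t=2,-]
e10 timeout(1): 1[cand,t=2,-]
e11 deliver 1→2: ·
e12 deliver 1→2: ·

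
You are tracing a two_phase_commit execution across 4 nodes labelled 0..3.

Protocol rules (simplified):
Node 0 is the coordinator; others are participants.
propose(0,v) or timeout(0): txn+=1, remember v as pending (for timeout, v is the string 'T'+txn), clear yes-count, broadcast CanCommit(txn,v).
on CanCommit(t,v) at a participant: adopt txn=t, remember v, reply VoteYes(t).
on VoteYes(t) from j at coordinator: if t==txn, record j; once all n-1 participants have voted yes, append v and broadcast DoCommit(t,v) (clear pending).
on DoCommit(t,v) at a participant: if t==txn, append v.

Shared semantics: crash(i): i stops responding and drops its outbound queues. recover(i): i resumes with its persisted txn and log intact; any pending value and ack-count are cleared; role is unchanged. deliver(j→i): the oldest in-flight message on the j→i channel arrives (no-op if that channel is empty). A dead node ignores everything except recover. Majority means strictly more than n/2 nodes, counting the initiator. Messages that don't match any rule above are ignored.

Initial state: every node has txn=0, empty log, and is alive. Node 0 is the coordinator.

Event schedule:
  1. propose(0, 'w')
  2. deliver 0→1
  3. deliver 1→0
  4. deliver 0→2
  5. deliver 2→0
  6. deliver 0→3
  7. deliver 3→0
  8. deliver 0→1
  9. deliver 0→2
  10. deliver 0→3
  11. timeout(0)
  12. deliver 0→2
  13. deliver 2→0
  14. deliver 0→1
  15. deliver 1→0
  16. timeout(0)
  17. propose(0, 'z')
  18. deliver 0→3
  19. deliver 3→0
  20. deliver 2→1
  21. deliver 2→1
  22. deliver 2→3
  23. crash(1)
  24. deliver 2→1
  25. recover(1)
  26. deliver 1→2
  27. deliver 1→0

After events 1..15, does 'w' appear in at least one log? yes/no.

yes

1. propose(0,'w'):  <0:coor t1 ->
2. deliver 0→1:  <1:part t1 ->
3. deliver 1→0:  nop
4. deliver 0→2:  <2:part t1 ->
5. deliver 2→0:  nop
6. deliver 0→3:  <3:part t1 ->
7. deliver 3→0:  <0:coor t1 w>
8. deliver 0→1:  <1:part t1 w>
9. deliver 0→2:  <2:part t1 w>
10. deliver 0→3:  <3:part t1 w>
11. timeout(0):  <0:coor t2 w>
12. deliver 0→2:  <2:part t2 w>
13. deliver 2→0:  nop
14. deliver 0→1:  <1:part t2 w>
15. deliver 1→0:  nop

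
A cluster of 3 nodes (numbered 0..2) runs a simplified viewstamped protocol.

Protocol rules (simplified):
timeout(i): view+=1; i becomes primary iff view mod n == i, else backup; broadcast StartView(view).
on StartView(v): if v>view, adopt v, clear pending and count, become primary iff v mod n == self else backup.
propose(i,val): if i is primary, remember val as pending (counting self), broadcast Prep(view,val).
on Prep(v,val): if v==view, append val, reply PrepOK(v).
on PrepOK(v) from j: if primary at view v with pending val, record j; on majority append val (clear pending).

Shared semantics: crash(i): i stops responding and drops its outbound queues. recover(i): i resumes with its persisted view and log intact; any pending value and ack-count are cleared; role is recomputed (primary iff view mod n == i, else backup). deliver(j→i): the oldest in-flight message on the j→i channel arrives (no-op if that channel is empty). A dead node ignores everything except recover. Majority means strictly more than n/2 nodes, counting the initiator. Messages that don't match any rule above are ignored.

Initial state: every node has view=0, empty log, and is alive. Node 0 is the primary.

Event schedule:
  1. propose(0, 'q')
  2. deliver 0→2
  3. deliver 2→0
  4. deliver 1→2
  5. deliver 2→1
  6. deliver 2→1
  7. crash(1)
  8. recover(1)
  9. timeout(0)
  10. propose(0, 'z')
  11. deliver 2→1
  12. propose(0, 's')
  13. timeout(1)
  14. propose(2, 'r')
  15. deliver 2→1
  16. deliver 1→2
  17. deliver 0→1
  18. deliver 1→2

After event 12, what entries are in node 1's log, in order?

1. propose(0,'q'):  nop
2. deliver 0→2:  <2:back v0 q>
3. deliver 2→0:  <0:prim v0 q>
4. deliver 1→2:  nop
5. deliver 2→1:  nop
6. deliver 2→1:  nop
7. crash(1):  <1:✗back v0 ->
8. recover(1):  <1:back v0 ->
9. timeout(0):  <0:back v1 q>
10. propose(0,'z'):  nop
11. deliver 2→1:  nop
12. propose(0,'s'):  nop

empty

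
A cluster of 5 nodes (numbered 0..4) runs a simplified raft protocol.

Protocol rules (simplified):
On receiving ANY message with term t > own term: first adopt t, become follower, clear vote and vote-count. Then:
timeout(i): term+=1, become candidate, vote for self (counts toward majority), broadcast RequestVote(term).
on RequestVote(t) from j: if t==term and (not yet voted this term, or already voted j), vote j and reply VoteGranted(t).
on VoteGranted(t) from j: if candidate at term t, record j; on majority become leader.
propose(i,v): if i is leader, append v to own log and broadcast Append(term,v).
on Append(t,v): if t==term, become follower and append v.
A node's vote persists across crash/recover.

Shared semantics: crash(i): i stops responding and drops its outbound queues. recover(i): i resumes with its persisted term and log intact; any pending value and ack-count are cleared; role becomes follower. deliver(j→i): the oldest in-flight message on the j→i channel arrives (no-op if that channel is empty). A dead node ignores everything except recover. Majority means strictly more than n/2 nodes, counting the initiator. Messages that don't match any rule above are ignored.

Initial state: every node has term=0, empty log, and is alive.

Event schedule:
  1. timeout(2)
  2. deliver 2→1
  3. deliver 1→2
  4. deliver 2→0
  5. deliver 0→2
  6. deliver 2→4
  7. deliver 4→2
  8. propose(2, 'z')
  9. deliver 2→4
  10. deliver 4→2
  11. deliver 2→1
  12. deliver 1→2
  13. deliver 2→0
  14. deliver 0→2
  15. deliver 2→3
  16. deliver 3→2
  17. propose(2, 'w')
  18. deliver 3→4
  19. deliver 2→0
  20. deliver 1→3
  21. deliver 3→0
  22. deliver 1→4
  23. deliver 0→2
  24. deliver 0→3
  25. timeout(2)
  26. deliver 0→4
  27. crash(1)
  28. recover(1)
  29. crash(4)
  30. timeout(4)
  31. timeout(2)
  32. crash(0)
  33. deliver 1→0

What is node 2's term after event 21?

1

after 1 — timeout(2): n2:cand/t1/[-]
after 2 — deliver 2→1: n1:foll/t1/[-]
after 3 — deliver 1→2: ·
after 4 — deliver 2→0: n0:foll/t1/[-]
after 5 — deliver 0→2: n2:lead/t1/[-]
after 6 — deliver 2→4: n4:foll/t1/[-]
after 7 — deliver 4→2: ·
after 8 — propose(2,'z'): n2:lead/t1/[z]
after 9 — deliver 2→4: n4:foll/t1/[z]
after 10 — deliver 4→2: ·
after 11 — deliver 2→1: n1:foll/t1/[z]
after 12 — deliver 1→2: ·
after 13 — deliver 2→0: n0:foll/t1/[z]
after 14 — deliver 0→2: ·
after 15 — deliver 2→3: n3:foll/t1/[-]
after 16 — deliver 3→2: ·
after 17 — propose(2,'w'): n2:lead/t1/[z,w]
after 18 — deliver 3→4: ·
after 19 — deliver 2→0: n0:foll/t1/[z,w]
after 20 — deliver 1→3: ·
after 21 — deliver 3→0: ·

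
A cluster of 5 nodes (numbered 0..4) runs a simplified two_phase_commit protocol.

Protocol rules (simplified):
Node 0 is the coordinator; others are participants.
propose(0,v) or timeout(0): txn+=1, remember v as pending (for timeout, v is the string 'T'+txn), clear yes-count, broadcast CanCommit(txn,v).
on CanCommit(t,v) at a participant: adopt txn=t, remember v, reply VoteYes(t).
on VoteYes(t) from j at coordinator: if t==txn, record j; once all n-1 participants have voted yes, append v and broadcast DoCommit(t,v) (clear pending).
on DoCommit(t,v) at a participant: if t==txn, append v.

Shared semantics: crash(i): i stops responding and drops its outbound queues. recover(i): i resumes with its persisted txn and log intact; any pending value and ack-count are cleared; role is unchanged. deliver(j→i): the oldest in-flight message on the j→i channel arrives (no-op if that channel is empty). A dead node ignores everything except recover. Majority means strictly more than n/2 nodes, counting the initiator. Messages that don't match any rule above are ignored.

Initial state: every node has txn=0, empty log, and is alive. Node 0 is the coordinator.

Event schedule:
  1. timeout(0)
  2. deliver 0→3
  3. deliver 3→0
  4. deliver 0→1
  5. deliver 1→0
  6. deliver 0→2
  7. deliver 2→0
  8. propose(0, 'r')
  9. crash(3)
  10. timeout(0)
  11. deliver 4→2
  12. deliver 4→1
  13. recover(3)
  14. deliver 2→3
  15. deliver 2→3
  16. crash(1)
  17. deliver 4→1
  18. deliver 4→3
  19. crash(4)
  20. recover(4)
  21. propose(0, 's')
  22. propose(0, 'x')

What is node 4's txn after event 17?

0

1. timeout(0):  <0:coor t1 ->
2. deliver 0→3:  <3:part t1 ->
3. deliver 3→0:  nop
4. deliver 0→1:  <1:part t1 ->
5. deliver 1→0:  nop
6. deliver 0→2:  <2:part t1 ->
7. deliver 2→0:  nop
8. propose(0,'r'):  <0:coor t2 ->
9. crash(3):  <3:✗part t1 ->
10. timeout(0):  <0:coor t3 ->
11. deliver 4→2:  nop
12. deliver 4→1:  nop
13. recover(3):  <3:part t1 ->
14. deliver 2→3:  nop
15. deliver 2→3:  nop
16. crash(1):  <1:✗part t1 ->
17. deliver 4→1:  nop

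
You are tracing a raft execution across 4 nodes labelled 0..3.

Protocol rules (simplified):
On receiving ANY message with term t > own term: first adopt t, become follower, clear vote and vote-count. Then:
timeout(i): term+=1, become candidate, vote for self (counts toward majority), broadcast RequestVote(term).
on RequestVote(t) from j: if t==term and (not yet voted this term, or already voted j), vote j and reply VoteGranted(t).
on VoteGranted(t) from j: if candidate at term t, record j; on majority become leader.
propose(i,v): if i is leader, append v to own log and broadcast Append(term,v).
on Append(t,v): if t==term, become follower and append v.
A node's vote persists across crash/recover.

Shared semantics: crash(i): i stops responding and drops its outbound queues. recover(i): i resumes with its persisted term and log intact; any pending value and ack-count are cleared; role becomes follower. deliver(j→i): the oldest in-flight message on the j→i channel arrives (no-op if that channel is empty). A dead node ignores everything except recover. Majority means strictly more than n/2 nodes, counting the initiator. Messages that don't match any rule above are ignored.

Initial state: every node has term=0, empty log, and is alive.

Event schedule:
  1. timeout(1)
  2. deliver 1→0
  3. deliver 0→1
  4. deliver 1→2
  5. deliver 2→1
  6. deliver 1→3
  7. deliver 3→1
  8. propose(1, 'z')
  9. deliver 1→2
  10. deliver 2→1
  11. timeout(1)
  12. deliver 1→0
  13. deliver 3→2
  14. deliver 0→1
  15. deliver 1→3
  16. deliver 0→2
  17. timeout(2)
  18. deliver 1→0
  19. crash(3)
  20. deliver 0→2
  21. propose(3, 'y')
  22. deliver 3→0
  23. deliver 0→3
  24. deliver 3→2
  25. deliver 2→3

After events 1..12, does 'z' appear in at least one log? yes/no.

yes

e1 timeout(1): 1[cand,t=1,-]
e2 deliver 1→0: 0[foll,t=1,-]
e3 deliver 0→1: ·
e4 deliver 1→2: 2[foll,t=1,-]
e5 deliver 2→1: 1[lead,t=1,-]
e6 deliver 1→3: 3[foll,t=1,-]
e7 deliver 3→1: ·
e8 propose(1,'z'): 1[lead,t=1,z]
e9 deliver 1→2: 2[foll,t=1,z]
e10 deliver 2→1: ·
e11 timeout(1): 1[cand,t=2,z]
e12 deliver 1→0: 0[foll,t=1,z]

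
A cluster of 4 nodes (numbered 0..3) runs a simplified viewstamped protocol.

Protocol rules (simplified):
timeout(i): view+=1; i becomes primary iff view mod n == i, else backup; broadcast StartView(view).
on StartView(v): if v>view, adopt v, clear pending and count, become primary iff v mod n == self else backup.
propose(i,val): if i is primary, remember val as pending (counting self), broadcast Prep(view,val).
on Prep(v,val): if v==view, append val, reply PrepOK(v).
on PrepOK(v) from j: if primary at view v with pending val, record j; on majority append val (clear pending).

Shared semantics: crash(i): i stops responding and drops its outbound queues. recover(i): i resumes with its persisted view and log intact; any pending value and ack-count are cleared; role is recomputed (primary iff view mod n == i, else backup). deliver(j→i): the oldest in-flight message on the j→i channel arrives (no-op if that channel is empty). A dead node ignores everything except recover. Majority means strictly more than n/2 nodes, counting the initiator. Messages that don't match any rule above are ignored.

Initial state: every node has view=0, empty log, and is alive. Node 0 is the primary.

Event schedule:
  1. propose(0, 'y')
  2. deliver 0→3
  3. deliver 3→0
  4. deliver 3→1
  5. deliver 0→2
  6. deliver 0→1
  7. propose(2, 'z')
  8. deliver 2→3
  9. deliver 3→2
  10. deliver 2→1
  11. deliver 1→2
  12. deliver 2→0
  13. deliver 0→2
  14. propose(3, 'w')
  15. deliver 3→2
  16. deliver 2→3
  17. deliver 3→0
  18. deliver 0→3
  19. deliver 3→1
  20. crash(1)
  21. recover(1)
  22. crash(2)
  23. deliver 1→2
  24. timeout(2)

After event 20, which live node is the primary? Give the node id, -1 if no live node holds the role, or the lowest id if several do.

0

1. propose(0,'y'):  nop
2. deliver 0→3:  <3:back v0 y>
3. deliver 3→0:  nop
4. deliver 3→1:  nop
5. deliver 0→2:  <2:back v0 y>
6. deliver 0→1:  <1:back v0 y>
7. propose(2,'z'):  nop
8. deliver 2→3:  nop
9. deliver 3→2:  nop
10. deliver 2→1:  nop
11. deliver 1→2:  nop
12. deliver 2→0:  <0:prim v0 y>
13. deliver 0→2:  nop
14. propose(3,'w'):  nop
15. deliver 3→2:  nop
16. deliver 2→3:  nop
17. deliver 3→0:  nop
18. deliver 0→3:  nop
19. deliver 3→1:  nop
20. crash(1):  <1:✗back v0 y>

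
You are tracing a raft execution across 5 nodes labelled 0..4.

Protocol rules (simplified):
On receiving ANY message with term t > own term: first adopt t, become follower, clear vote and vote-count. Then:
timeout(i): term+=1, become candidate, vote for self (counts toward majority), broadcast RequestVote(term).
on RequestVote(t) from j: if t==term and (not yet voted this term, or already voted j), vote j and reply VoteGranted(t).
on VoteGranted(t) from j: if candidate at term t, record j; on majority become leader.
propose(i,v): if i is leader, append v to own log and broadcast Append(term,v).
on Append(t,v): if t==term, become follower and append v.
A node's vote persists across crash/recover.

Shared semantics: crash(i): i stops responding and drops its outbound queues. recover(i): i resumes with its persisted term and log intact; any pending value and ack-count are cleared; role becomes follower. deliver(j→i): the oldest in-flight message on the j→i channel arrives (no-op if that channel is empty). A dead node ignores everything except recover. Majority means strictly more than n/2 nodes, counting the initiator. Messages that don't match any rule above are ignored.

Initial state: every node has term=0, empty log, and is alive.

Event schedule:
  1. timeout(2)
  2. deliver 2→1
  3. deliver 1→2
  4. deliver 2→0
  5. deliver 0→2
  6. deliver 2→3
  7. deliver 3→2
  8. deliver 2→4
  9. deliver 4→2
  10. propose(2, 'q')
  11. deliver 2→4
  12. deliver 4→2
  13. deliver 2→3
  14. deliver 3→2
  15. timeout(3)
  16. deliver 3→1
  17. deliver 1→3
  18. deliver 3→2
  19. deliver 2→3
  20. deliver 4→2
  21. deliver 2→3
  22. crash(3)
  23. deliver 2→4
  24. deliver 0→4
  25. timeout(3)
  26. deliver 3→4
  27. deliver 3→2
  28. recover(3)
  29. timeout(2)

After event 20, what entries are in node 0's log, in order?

e1 timeout(2): 2[cand,t=1,-]
e2 deliver 2→1: 1[foll,t=1,-]
e3 deliver 1→2: ·
e4 deliver 2→0: 0[foll,t=1,-]
e5 deliver 0→2: 2[lead,t=1,-]
e6 deliver 2→3: 3[foll,t=1,-]
e7 deliver 3→2: ·
e8 deliver 2→4: 4[foll,t=1,-]
e9 deliver 4→2: ·
e10 propose(2,'q'): 2[lead,t=1,q]
e11 deliver 2→4: 4[foll,t=1,q]
e12 deliver 4→2: ·
e13 deliver 2→3: 3[foll,t=1,q]
e14 deliver 3→2: ·
e15 timeout(3): 3[cand,t=2,q]
e16 deliver 3→1: 1[foll,t=2,-]
e17 deliver 1→3: ·
e18 deliver 3→2: 2[foll,t=2,q]
e19 deliver 2→3: 3[lead,t=2,q]
e20 deliver 4→2: ·

empty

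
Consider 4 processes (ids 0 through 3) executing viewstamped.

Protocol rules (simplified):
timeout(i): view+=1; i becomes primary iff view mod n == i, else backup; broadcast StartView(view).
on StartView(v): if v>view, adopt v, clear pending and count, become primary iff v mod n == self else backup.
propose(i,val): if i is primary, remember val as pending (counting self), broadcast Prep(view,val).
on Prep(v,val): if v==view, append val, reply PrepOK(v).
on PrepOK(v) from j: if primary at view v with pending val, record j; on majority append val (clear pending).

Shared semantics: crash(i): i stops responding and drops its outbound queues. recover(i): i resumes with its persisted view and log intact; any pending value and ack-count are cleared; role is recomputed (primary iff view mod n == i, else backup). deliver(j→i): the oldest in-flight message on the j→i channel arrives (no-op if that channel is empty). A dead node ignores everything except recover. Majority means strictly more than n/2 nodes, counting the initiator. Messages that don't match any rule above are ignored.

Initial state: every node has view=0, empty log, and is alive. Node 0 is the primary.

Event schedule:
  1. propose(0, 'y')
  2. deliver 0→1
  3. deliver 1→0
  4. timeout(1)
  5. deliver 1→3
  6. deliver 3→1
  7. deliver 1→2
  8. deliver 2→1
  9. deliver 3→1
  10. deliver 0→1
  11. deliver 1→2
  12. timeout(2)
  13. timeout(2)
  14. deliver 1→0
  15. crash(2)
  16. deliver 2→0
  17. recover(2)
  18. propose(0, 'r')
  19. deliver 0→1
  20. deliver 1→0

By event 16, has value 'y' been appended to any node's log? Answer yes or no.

yes

step 1 propose(0,'y'): —
step 2 deliver 0→1: 1={back,v=0,log=y}
step 3 deliver 1→0: —
step 4 timeout(1): 1={prim,v=1,log=y}
step 5 deliver 1→3: 3={back,v=1,log=-}
step 6 deliver 3→1: —
step 7 deliver 1→2: 2={back,v=1,log=-}
step 8 deliver 2→1: —
step 9 deliver 3→1: —
step 10 deliver 0→1: —
step 11 deliver 1→2: —
step 12 timeout(2): 2={prim,v=2,log=-}
step 13 timeout(2): 2={back,v=3,log=-}
step 14 deliver 1→0: 0={back,v=1,log=-}
step 15 crash(2): 2={✗back,v=3,log=-}
step 16 deliver 2→0: —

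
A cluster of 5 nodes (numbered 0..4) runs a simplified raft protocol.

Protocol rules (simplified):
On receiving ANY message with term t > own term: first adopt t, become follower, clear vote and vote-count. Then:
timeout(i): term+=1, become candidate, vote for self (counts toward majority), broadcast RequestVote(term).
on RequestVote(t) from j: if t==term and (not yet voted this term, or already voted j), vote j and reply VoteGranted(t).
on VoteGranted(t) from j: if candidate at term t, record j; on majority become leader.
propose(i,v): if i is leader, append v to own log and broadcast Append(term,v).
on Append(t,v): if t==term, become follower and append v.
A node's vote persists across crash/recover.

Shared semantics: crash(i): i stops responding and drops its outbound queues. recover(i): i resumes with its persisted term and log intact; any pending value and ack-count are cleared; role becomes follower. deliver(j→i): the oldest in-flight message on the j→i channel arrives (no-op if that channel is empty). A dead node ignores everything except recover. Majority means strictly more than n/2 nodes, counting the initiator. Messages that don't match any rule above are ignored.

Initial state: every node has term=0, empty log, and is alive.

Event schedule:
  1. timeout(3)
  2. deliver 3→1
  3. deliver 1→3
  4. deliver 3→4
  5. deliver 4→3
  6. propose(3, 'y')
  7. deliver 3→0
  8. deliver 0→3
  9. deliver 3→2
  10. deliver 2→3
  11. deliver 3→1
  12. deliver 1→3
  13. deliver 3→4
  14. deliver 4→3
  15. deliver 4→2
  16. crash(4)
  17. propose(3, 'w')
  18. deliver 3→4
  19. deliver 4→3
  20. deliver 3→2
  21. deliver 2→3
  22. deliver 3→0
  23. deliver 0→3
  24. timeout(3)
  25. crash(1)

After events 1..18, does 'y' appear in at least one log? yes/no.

e1 timeout(3): 3[cand,t=1,-]
e2 deliver 3→1: 1[foll,t=1,-]
e3 deliver 1→3: ·
e4 deliver 3→4: 4[foll,t=1,-]
e5 deliver 4→3: 3[lead,t=1,-]
e6 propose(3,'y'): 3[lead,t=1,y]
e7 deliver 3→0: 0[foll,t=1,-]
e8 deliver 0→3: ·
e9 deliver 3→2: 2[foll,t=1,-]
e10 deliver 2→3: ·
e11 deliver 3→1: 1[foll,t=1,y]
e12 deliver 1→3: ·
e13 deliver 3→4: 4[foll,t=1,y]
e14 deliver 4→3: ·
e15 deliver 4→2: ·
e16 crash(4): 4[✗foll,t=1,y]
e17 propose(3,'w'): 3[lead,t=1,y,w]
e18 deliver 3→4: ·

yes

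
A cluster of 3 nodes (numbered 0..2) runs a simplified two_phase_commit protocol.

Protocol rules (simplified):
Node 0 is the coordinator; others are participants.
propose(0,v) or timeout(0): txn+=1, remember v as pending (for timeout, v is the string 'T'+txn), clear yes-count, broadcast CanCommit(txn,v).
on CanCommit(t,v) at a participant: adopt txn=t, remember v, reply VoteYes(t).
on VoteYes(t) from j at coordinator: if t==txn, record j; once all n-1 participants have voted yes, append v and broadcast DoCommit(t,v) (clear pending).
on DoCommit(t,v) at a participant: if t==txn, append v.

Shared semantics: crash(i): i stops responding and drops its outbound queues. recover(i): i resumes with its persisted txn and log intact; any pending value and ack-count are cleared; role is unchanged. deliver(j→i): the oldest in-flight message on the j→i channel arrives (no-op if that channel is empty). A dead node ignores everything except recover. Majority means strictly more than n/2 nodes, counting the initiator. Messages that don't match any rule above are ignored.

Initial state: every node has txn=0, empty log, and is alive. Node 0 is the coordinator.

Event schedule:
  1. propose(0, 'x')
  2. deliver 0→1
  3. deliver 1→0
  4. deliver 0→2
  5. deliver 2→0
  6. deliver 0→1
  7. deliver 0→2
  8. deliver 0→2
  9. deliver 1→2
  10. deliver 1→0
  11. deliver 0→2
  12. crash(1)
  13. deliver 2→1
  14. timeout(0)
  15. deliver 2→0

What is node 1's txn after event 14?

[1] propose(0,'x') → N0(coor t1 [-])
[2] deliver 0→1 → N1(part t1 [-])
[3] deliver 1→0 → ∅
[4] deliver 0→2 → N2(part t1 [-])
[5] deliver 2→0 → N0(coor t1 [x])
[6] deliver 0→1 → N1(part t1 [x])
[7] deliver 0→2 → N2(part t1 [x])
[8] deliver 0→2 → ∅
[9] deliver 1→2 → ∅
[10] deliver 1→0 → ∅
[11] deliver 0→2 → ∅
[12] crash(1) → N1(✗part t1 [x])
[13] deliver 2→1 → ∅
[14] timeout(0) → N0(coor t2 [x])

1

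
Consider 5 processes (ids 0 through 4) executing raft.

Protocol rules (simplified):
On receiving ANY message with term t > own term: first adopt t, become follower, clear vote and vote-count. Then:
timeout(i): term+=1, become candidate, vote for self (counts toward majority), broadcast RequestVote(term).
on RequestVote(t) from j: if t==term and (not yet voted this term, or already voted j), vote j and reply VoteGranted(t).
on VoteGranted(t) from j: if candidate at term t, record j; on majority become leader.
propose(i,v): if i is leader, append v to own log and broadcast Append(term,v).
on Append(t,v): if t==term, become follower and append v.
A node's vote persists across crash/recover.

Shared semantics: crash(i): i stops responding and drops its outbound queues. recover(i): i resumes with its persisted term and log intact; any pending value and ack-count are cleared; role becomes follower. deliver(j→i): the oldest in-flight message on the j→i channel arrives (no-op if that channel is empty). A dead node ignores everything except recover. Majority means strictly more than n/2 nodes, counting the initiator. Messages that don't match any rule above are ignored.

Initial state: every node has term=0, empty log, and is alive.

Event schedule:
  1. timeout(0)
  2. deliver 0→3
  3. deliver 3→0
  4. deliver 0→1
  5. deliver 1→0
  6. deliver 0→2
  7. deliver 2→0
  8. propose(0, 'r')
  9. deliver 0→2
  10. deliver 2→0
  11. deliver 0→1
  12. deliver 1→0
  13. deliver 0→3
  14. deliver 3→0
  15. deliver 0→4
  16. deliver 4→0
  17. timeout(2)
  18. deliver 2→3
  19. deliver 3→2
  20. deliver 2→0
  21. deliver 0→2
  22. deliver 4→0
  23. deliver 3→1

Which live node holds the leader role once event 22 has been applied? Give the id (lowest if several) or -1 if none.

1. timeout(0):  <0:cand t1 ->
2. deliver 0→3:  <3:foll t1 ->
3. deliver 3→0:  nop
4. deliver 0→1:  <1:foll t1 ->
5. deliver 1→0:  <0:lead t1 ->
6. deliver 0→2:  <2:foll t1 ->
7. deliver 2→0:  nop
8. propose(0,'r'):  <0:lead t1 r>
9. deliver 0→2:  <2:foll t1 r>
10. deliver 2→0:  nop
11. deliver 0→1:  <1:foll t1 r>
12. deliver 1→0:  nop
13. deliver 0→3:  <3:foll t1 r>
14. deliver 3→0:  nop
15. deliver 0→4:  <4:foll t1 ->
16. deliver 4→0:  nop
17. timeout(2):  <2:cand t2 r>
18. deliver 2→3:  <3:foll t2 r>
19. deliver 3→2:  nop
20. deliver 2→0:  <0:foll t2 r>
21. deliver 0→2:  <2:lead t2 r>
22. deliver 4→0:  nop

2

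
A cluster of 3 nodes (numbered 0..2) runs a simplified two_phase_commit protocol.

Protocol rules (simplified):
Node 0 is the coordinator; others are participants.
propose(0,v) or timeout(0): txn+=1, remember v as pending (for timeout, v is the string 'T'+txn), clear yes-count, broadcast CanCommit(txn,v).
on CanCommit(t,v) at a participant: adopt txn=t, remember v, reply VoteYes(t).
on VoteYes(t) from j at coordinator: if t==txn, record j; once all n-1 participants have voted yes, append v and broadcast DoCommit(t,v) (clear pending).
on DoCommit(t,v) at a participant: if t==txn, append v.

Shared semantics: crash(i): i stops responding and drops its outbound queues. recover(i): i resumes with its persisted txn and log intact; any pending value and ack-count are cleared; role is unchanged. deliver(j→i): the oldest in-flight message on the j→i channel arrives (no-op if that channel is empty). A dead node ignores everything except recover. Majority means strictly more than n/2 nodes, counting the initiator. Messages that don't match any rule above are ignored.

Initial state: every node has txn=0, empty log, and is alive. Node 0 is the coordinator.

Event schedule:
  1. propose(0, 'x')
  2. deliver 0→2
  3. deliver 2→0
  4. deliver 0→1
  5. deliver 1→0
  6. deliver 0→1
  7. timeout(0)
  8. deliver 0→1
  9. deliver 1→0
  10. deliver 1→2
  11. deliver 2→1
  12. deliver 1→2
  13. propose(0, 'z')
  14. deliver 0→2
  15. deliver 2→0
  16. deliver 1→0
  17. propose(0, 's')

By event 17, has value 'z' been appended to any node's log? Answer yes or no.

[1] propose(0,'x') → N0(coor t1 [-])
[2] deliver 0→2 → N2(part t1 [-])
[3] deliver 2→0 → ∅
[4] deliver 0→1 → N1(part t1 [-])
[5] deliver 1→0 → N0(coor t1 [x])
[6] deliver 0→1 → N1(part t1 [x])
[7] timeout(0) → N0(coor t2 [x])
[8] deliver 0→1 → N1(part t2 [x])
[9] deliver 1→0 → ∅
[10] deliver 1→2 → ∅
[11] deliver 2→1 → ∅
[12] deliver 1→2 → ∅
[13] propose(0,'z') → N0(coor t3 [x])
[14] deliver 0→2 → N2(part t1 [x])
[15] deliver 2→0 → ∅
[16] deliver 1→0 → ∅
[17] propose(0,'s') → N0(coor t4 [x])

no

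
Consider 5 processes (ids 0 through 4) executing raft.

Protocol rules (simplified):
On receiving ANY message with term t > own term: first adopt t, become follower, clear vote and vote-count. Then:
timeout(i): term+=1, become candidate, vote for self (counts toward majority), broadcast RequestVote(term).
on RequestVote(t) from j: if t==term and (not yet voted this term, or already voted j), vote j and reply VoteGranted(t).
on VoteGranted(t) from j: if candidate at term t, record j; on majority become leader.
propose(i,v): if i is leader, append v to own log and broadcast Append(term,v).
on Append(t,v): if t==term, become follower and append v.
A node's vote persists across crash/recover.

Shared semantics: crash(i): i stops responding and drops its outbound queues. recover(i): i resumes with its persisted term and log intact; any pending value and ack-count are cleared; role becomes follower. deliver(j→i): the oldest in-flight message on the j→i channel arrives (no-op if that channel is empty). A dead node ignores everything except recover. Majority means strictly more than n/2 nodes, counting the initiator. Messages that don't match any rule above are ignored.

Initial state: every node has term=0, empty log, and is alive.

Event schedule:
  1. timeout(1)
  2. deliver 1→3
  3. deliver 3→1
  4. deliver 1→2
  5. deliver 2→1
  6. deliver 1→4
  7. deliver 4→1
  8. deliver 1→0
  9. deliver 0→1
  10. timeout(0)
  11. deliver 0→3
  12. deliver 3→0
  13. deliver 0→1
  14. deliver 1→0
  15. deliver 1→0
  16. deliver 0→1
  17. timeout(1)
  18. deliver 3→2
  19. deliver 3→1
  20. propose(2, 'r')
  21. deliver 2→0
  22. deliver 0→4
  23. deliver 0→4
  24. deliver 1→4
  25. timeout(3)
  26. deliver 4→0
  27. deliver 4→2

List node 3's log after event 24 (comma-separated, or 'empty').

empty

[1] timeout(1) → N1(cand t1 [-])
[2] deliver 1→3 → N3(foll t1 [-])
[3] deliver 3→1 → ∅
[4] deliver 1→2 → N2(foll t1 [-])
[5] deliver 2→1 → N1(lead t1 [-])
[6] deliver 1→4 → N4(foll t1 [-])
[7] deliver 4→1 → ∅
[8] deliver 1→0 → N0(foll t1 [-])
[9] deliver 0→1 → ∅
[10] timeout(0) → N0(cand t2 [-])
[11] deliver 0→3 → N3(foll t2 [-])
[12] deliver 3→0 → ∅
[13] deliver 0→1 → N1(foll t2 [-])
[14] deliver 1→0 → N0(lead t2 [-])
[15] deliver 1→0 → ∅
[16] deliver 0→1 → ∅
[17] timeout(1) → N1(cand t3 [-])
[18] deliver 3→2 → ∅
[19] deliver 3→1 → ∅
[20] propose(2,'r') → ∅
[21] deliver 2→0 → ∅
[22] deliver 0→4 → N4(foll t2 [-])
[23] deliver 0→4 → ∅
[24] deliver 1→4 → N4(foll t3 [-])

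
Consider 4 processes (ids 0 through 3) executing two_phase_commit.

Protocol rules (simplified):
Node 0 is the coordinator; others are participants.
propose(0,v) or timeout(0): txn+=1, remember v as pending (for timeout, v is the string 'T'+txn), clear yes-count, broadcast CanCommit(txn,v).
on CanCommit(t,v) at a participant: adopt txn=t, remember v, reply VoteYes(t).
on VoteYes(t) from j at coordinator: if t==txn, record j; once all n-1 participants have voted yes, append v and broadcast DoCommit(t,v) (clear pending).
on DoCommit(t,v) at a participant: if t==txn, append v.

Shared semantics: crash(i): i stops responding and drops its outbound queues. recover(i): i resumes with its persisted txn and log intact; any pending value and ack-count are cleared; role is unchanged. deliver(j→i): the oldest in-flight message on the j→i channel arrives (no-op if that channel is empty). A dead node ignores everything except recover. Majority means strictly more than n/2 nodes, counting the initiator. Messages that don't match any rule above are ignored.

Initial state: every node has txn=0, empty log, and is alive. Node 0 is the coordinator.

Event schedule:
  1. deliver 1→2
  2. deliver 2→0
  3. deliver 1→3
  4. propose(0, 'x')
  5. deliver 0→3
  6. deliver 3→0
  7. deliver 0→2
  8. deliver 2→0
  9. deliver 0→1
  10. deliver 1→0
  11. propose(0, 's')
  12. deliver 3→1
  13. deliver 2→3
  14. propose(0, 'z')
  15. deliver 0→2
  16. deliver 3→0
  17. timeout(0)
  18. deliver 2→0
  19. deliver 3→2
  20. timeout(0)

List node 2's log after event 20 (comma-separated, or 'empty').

x

step 1 deliver 1→2: —
step 2 deliver 2→0: —
step 3 deliver 1→3: —
step 4 propose(0,'x'): 0={coor,t=1,log=-}
step 5 deliver 0→3: 3={part,t=1,log=-}
step 6 deliver 3→0: —
step 7 deliver 0→2: 2={part,t=1,log=-}
step 8 deliver 2→0: —
step 9 deliver 0→1: 1={part,t=1,log=-}
step 10 deliver 1→0: 0={coor,t=1,log=x}
step 11 propose(0,'s'): 0={coor,t=2,log=x}
step 12 deliver 3→1: —
step 13 deliver 2→3: —
step 14 propose(0,'z'): 0={coor,t=3,log=x}
step 15 deliver 0→2: 2={part,t=1,log=x}
step 16 deliver 3→0: —
step 17 timeout(0): 0={coor,t=4,log=x}
step 18 deliver 2→0: —
step 19 deliver 3→2: —
step 20 timeout(0): 0={coor,t=5,log=x}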